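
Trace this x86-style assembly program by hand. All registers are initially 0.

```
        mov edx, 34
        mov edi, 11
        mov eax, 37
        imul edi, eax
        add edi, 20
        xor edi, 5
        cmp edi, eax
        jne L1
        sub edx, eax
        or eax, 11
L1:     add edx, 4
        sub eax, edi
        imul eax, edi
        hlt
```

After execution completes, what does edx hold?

38

after mov edx, 34: edx=34
after mov edi, 11: edi=11
after mov eax, 37: eax=37
after imul edi, eax: edi=11*37=407
after add edi, 20: edi=407+20=427
after xor edi, 5: edi=427^5=430
cmp edi, eax  (cmp 430,37)
jne L1: taken
after add edx, 4: edx=34+4=38
after sub eax, edi: eax=37-430=-393
after imul eax, edi: eax=(-393)*430=-168990
halt.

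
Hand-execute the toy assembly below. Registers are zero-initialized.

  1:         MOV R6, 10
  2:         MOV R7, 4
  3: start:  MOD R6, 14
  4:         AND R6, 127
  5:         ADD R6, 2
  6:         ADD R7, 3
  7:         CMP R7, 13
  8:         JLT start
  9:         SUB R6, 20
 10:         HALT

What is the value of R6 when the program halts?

-18

after MOV R6, 10: R6=10
after MOV R7, 4: R7=4
after MOD R6, 14: R6=10%14=10
after AND R6, 127: R6=10&127=10
after ADD R6, 2: R6=10+2=12
after ADD R7, 3: R7=4+3=7
CMP R7, 13  (cmp 7,13)
JLT start: taken
after MOD R6, 14: R6=12%14=12
after AND R6, 127: R6=12&127=12
after ADD R6, 2: R6=12+2=14
after ADD R7, 3: R7=7+3=10
CMP R7, 13  (cmp 10,13)
JLT start: taken
after MOD R6, 14: R6=14%14=0
after AND R6, 127: R6=0&127=0
after ADD R6, 2: R6=0+2=2
after ADD R7, 3: R7=10+3=13
CMP R7, 13  (cmp 13,13)
JLT start: not taken
after SUB R6, 20: R6=2-20=-18
halt.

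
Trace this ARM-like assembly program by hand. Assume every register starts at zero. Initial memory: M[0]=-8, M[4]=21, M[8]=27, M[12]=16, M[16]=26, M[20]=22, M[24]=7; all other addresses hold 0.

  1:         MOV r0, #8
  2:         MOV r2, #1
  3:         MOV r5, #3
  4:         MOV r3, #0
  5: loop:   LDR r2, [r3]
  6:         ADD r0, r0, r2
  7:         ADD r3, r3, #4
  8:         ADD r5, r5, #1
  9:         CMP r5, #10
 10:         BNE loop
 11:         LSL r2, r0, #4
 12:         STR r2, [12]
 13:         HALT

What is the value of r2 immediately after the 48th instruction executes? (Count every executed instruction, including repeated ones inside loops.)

r0=8
r2=1
r5=3
r3=0
r2=M[0]=-8
r0=8+(-8)=0
r3=0+4=4
r5=3+1=4
CMP r5, #10  (cmp 4,10)
BNE loop: taken
r2=M[4]=21
r0=0+21=21
r3=4+4=8
r5=4+1=5
CMP r5, #10  (cmp 5,10)
BNE loop: taken
r2=M[8]=27
r0=21+27=48
r3=8+4=12
r5=5+1=6
CMP r5, #10  (cmp 6,10)
BNE loop: taken
r2=M[12]=16
r0=48+16=64
r3=12+4=16
r5=6+1=7
CMP r5, #10  (cmp 7,10)
BNE loop: taken
r2=M[16]=26
r0=64+26=90
r3=16+4=20
r5=7+1=8
CMP r5, #10  (cmp 8,10)
BNE loop: taken
r2=M[20]=22
r0=90+22=112
r3=20+4=24
r5=8+1=9
CMP r5, #10  (cmp 9,10)
BNE loop: taken
r2=M[24]=7
r0=112+7=119
r3=24+4=28
r5=9+1=10
CMP r5, #10  (cmp 10,10)
BNE loop: not taken
r2=119<<4=1904
STR r2, [12] → M[12]=1904
After step 48: r2 = 1904.

1904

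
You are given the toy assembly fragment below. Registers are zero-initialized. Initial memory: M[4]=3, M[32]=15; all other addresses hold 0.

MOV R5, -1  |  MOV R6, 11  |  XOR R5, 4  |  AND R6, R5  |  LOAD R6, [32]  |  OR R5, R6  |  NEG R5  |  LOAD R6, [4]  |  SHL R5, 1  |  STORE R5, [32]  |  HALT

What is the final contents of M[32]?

R5=-1
R6=11
R5=(-1)^4=-5
R6=11&(-5)=11
R6=M[32]=15
R5=(-5)|15=-1
R5=-(-1)=1
R6=M[4]=3
R5=1<<1=2
STORE R5, [32] → M[32]=2
halt.

2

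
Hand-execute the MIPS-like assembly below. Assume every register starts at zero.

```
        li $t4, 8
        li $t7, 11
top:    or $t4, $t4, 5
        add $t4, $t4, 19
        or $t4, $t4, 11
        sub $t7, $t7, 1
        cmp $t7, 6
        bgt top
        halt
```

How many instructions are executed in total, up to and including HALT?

33

li $t4, 8 → $t4=8
li $t7, 11 → $t7=11
or $t4, $t4, 5 → $t4=8|5=13
add $t4, $t4, 19 → $t4=13+19=32
or $t4, $t4, 11 → $t4=32|11=43
sub $t7, $t7, 1 → $t7=11-1=10
cmp $t7, 6  (cmp 10,6)
bgt top: taken
or $t4, $t4, 5 → $t4=43|5=47
add $t4, $t4, 19 → $t4=47+19=66
or $t4, $t4, 11 → $t4=66|11=75
sub $t7, $t7, 1 → $t7=10-1=9
cmp $t7, 6  (cmp 9,6)
bgt top: taken
or $t4, $t4, 5 → $t4=75|5=79
add $t4, $t4, 19 → $t4=79+19=98
or $t4, $t4, 11 → $t4=98|11=107
sub $t7, $t7, 1 → $t7=9-1=8
cmp $t7, 6  (cmp 8,6)
bgt top: taken
or $t4, $t4, 5 → $t4=107|5=111
add $t4, $t4, 19 → $t4=111+19=130
or $t4, $t4, 11 → $t4=130|11=139
sub $t7, $t7, 1 → $t7=8-1=7
cmp $t7, 6  (cmp 7,6)
bgt top: taken
or $t4, $t4, 5 → $t4=139|5=143
add $t4, $t4, 19 → $t4=143+19=162
or $t4, $t4, 11 → $t4=162|11=171
sub $t7, $t7, 1 → $t7=7-1=6
cmp $t7, 6  (cmp 6,6)
bgt top: not taken
halt.
Total executed instructions: 33.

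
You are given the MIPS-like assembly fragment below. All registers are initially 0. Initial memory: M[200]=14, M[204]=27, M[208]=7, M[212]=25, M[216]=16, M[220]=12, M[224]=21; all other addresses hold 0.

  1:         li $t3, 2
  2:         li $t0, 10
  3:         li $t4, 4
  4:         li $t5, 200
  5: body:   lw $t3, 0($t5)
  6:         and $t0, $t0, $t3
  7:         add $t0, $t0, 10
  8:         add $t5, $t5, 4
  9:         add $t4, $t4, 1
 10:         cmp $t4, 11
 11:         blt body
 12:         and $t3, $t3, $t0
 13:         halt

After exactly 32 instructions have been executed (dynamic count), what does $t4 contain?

8

li $t3, 2 → $t3=2
li $t0, 10 → $t0=10
li $t4, 4 → $t4=4
li $t5, 200 → $t5=200
lw $t3, 0($t5) → $t3=M[200]=14
and $t0, $t0, $t3 → $t0=10&14=10
add $t0, $t0, 10 → $t0=10+10=20
add $t5, $t5, 4 → $t5=200+4=204
add $t4, $t4, 1 → $t4=4+1=5
cmp $t4, 11  (cmp 5,11)
blt body: taken
lw $t3, 0($t5) → $t3=M[204]=27
and $t0, $t0, $t3 → $t0=20&27=16
add $t0, $t0, 10 → $t0=16+10=26
add $t5, $t5, 4 → $t5=204+4=208
add $t4, $t4, 1 → $t4=5+1=6
cmp $t4, 11  (cmp 6,11)
blt body: taken
lw $t3, 0($t5) → $t3=M[208]=7
and $t0, $t0, $t3 → $t0=26&7=2
add $t0, $t0, 10 → $t0=2+10=12
add $t5, $t5, 4 → $t5=208+4=212
add $t4, $t4, 1 → $t4=6+1=7
cmp $t4, 11  (cmp 7,11)
blt body: taken
lw $t3, 0($t5) → $t3=M[212]=25
and $t0, $t0, $t3 → $t0=12&25=8
add $t0, $t0, 10 → $t0=8+10=18
add $t5, $t5, 4 → $t5=212+4=216
add $t4, $t4, 1 → $t4=7+1=8
cmp $t4, 11  (cmp 8,11)
blt body: taken
After step 32: $t4 = 8.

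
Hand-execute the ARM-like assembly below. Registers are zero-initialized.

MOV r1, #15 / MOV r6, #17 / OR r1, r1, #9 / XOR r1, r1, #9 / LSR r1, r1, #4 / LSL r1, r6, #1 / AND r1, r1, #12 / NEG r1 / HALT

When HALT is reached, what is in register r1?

r1=15
r6=17
r1=15|9=15
r1=15^9=6
r1=6>>4=0
r1=17<<1=34
r1=34&12=0
r1=-(0)=0
halt.

0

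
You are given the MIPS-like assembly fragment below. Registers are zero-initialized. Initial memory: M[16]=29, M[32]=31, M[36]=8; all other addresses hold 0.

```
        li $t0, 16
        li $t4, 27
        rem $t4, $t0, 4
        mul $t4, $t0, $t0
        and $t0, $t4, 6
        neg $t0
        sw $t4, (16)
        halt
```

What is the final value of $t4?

256

$t0=16
$t4=27
$t4=16%4=0
$t4=16*16=256
$t0=256&6=0
$t0=-(0)=0
sw $t4, (16) → M[16]=256
halt.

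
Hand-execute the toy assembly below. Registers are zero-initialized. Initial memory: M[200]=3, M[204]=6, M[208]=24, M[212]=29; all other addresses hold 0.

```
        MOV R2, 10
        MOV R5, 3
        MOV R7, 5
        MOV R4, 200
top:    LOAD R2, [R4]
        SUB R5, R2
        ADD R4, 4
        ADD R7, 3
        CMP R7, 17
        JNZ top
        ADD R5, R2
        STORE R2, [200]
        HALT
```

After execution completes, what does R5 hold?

-30

MOV R2, 10 → R2=10
MOV R5, 3 → R5=3
MOV R7, 5 → R7=5
MOV R4, 200 → R4=200
LOAD R2, [R4] → R2=M[200]=3
SUB R5, R2 → R5=3-3=0
ADD R4, 4 → R4=200+4=204
ADD R7, 3 → R7=5+3=8
CMP R7, 17  (cmp 8,17)
JNZ top: taken
LOAD R2, [R4] → R2=M[204]=6
SUB R5, R2 → R5=0-6=-6
ADD R4, 4 → R4=204+4=208
ADD R7, 3 → R7=8+3=11
CMP R7, 17  (cmp 11,17)
JNZ top: taken
LOAD R2, [R4] → R2=M[208]=24
SUB R5, R2 → R5=(-6)-24=-30
ADD R4, 4 → R4=208+4=212
ADD R7, 3 → R7=11+3=14
CMP R7, 17  (cmp 14,17)
JNZ top: taken
LOAD R2, [R4] → R2=M[212]=29
SUB R5, R2 → R5=(-30)-29=-59
ADD R4, 4 → R4=212+4=216
ADD R7, 3 → R7=14+3=17
CMP R7, 17  (cmp 17,17)
JNZ top: not taken
ADD R5, R2 → R5=(-59)+29=-30
STORE R2, [200] → M[200]=29
halt.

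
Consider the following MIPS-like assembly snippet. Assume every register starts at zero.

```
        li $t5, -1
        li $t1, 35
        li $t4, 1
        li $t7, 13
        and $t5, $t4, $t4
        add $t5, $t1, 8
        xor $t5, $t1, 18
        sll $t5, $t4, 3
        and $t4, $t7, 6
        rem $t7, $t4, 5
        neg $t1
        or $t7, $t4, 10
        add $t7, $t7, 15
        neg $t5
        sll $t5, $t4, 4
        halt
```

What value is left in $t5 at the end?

li $t5, -1 → $t5=-1
li $t1, 35 → $t1=35
li $t4, 1 → $t4=1
li $t7, 13 → $t7=13
and $t5, $t4, $t4 → $t5=1&1=1
add $t5, $t1, 8 → $t5=35+8=43
xor $t5, $t1, 18 → $t5=35^18=49
sll $t5, $t4, 3 → $t5=1<<3=8
and $t4, $t7, 6 → $t4=13&6=4
rem $t7, $t4, 5 → $t7=4%5=4
neg $t1 → $t1=-(35)=-35
or $t7, $t4, 10 → $t7=4|10=14
add $t7, $t7, 15 → $t7=14+15=29
neg $t5 → $t5=-(8)=-8
sll $t5, $t4, 4 → $t5=4<<4=64
halt.

64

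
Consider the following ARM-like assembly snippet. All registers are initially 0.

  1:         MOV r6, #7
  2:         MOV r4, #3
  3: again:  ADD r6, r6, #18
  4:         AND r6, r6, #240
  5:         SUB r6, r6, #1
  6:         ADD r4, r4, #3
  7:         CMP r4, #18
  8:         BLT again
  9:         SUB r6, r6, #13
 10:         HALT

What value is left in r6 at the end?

66

after MOV r6, #7: r6=7
after MOV r4, #3: r4=3
after ADD r6, r6, #18: r6=7+18=25
after AND r6, r6, #240: r6=25&240=16
after SUB r6, r6, #1: r6=16-1=15
after ADD r4, r4, #3: r4=3+3=6
CMP r4, #18  (cmp 6,18)
BLT again: taken
after ADD r6, r6, #18: r6=15+18=33
after AND r6, r6, #240: r6=33&240=32
after SUB r6, r6, #1: r6=32-1=31
after ADD r4, r4, #3: r4=6+3=9
CMP r4, #18  (cmp 9,18)
BLT again: taken
after ADD r6, r6, #18: r6=31+18=49
after AND r6, r6, #240: r6=49&240=48
after SUB r6, r6, #1: r6=48-1=47
after ADD r4, r4, #3: r4=9+3=12
CMP r4, #18  (cmp 12,18)
BLT again: taken
after ADD r6, r6, #18: r6=47+18=65
after AND r6, r6, #240: r6=65&240=64
after SUB r6, r6, #1: r6=64-1=63
after ADD r4, r4, #3: r4=12+3=15
CMP r4, #18  (cmp 15,18)
BLT again: taken
after ADD r6, r6, #18: r6=63+18=81
after AND r6, r6, #240: r6=81&240=80
after SUB r6, r6, #1: r6=80-1=79
after ADD r4, r4, #3: r4=15+3=18
CMP r4, #18  (cmp 18,18)
BLT again: not taken
after SUB r6, r6, #13: r6=79-13=66
halt.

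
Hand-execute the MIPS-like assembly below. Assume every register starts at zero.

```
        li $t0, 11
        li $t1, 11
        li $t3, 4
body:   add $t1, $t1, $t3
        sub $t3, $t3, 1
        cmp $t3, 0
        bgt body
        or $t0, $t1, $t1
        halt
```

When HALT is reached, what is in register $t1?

after li $t0, 11: $t0=11
after li $t1, 11: $t1=11
after li $t3, 4: $t3=4
after add $t1, $t1, $t3: $t1=11+4=15
after sub $t3, $t3, 1: $t3=4-1=3
cmp $t3, 0  (cmp 3,0)
bgt body: taken
after add $t1, $t1, $t3: $t1=15+3=18
after sub $t3, $t3, 1: $t3=3-1=2
cmp $t3, 0  (cmp 2,0)
bgt body: taken
after add $t1, $t1, $t3: $t1=18+2=20
after sub $t3, $t3, 1: $t3=2-1=1
cmp $t3, 0  (cmp 1,0)
bgt body: taken
after add $t1, $t1, $t3: $t1=20+1=21
after sub $t3, $t3, 1: $t3=1-1=0
cmp $t3, 0  (cmp 0,0)
bgt body: not taken
after or $t0, $t1, $t1: $t0=21|21=21
halt.

21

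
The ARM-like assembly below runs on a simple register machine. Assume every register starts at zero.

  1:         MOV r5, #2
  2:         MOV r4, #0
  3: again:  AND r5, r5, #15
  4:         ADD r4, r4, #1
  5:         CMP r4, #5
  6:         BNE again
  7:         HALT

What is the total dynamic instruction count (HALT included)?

MOV r5, #2 → r5=2
MOV r4, #0 → r4=0
AND r5, r5, #15 → r5=2&15=2
ADD r4, r4, #1 → r4=0+1=1
CMP r4, #5  (cmp 1,5)
BNE again: taken
AND r5, r5, #15 → r5=2&15=2
ADD r4, r4, #1 → r4=1+1=2
CMP r4, #5  (cmp 2,5)
BNE again: taken
AND r5, r5, #15 → r5=2&15=2
ADD r4, r4, #1 → r4=2+1=3
CMP r4, #5  (cmp 3,5)
BNE again: taken
AND r5, r5, #15 → r5=2&15=2
ADD r4, r4, #1 → r4=3+1=4
CMP r4, #5  (cmp 4,5)
BNE again: taken
AND r5, r5, #15 → r5=2&15=2
ADD r4, r4, #1 → r4=4+1=5
CMP r4, #5  (cmp 5,5)
BNE again: not taken
halt.
Total executed instructions: 23.

23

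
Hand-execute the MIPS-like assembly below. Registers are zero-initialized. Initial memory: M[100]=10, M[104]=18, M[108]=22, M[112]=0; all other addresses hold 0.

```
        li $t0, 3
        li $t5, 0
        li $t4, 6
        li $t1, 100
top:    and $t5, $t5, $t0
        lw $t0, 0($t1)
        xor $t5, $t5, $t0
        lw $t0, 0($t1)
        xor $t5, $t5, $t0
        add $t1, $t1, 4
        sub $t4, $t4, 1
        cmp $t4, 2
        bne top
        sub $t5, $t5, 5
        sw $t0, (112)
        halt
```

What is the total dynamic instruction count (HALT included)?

after li $t0, 3: $t0=3
after li $t5, 0: $t5=0
after li $t4, 6: $t4=6
after li $t1, 100: $t1=100
after and $t5, $t5, $t0: $t5=0&3=0
after lw $t0, 0($t1): $t0=M[100]=10
after xor $t5, $t5, $t0: $t5=0^10=10
after lw $t0, 0($t1): $t0=M[100]=10
after xor $t5, $t5, $t0: $t5=10^10=0
after add $t1, $t1, 4: $t1=100+4=104
after sub $t4, $t4, 1: $t4=6-1=5
cmp $t4, 2  (cmp 5,2)
bne top: taken
after and $t5, $t5, $t0: $t5=0&10=0
after lw $t0, 0($t1): $t0=M[104]=18
after xor $t5, $t5, $t0: $t5=0^18=18
after lw $t0, 0($t1): $t0=M[104]=18
after xor $t5, $t5, $t0: $t5=18^18=0
after add $t1, $t1, 4: $t1=104+4=108
after sub $t4, $t4, 1: $t4=5-1=4
cmp $t4, 2  (cmp 4,2)
bne top: taken
after and $t5, $t5, $t0: $t5=0&18=0
after lw $t0, 0($t1): $t0=M[108]=22
after xor $t5, $t5, $t0: $t5=0^22=22
after lw $t0, 0($t1): $t0=M[108]=22
after xor $t5, $t5, $t0: $t5=22^22=0
after add $t1, $t1, 4: $t1=108+4=112
after sub $t4, $t4, 1: $t4=4-1=3
cmp $t4, 2  (cmp 3,2)
bne top: taken
after and $t5, $t5, $t0: $t5=0&22=0
after lw $t0, 0($t1): $t0=M[112]=0
after xor $t5, $t5, $t0: $t5=0^0=0
after lw $t0, 0($t1): $t0=M[112]=0
after xor $t5, $t5, $t0: $t5=0^0=0
after add $t1, $t1, 4: $t1=112+4=116
after sub $t4, $t4, 1: $t4=3-1=2
cmp $t4, 2  (cmp 2,2)
bne top: not taken
after sub $t5, $t5, 5: $t5=0-5=-5
sw $t0, (112) → M[112]=0
halt.
Total executed instructions: 43.

43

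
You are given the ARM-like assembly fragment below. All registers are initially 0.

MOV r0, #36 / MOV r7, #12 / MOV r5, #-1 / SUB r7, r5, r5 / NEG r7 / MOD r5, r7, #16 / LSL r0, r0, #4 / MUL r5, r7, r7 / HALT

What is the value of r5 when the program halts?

0

MOV r0, #36 → r0=36
MOV r7, #12 → r7=12
MOV r5, #-1 → r5=-1
SUB r7, r5, r5 → r7=(-1)-(-1)=0
NEG r7 → r7=-(0)=0
MOD r5, r7, #16 → r5=0%16=0
LSL r0, r0, #4 → r0=36<<4=576
MUL r5, r7, r7 → r5=0*0=0
halt.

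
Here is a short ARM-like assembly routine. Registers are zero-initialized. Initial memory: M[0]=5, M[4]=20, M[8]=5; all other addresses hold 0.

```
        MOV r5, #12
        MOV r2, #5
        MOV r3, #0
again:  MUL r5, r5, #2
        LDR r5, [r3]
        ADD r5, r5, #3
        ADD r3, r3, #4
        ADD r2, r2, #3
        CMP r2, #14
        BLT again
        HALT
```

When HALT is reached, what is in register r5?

8

after MOV r5, #12: r5=12
after MOV r2, #5: r2=5
after MOV r3, #0: r3=0
after MUL r5, r5, #2: r5=12*2=24
after LDR r5, [r3]: r5=M[0]=5
after ADD r5, r5, #3: r5=5+3=8
after ADD r3, r3, #4: r3=0+4=4
after ADD r2, r2, #3: r2=5+3=8
CMP r2, #14  (cmp 8,14)
BLT again: taken
after MUL r5, r5, #2: r5=8*2=16
after LDR r5, [r3]: r5=M[4]=20
after ADD r5, r5, #3: r5=20+3=23
after ADD r3, r3, #4: r3=4+4=8
after ADD r2, r2, #3: r2=8+3=11
CMP r2, #14  (cmp 11,14)
BLT again: taken
after MUL r5, r5, #2: r5=23*2=46
after LDR r5, [r3]: r5=M[8]=5
after ADD r5, r5, #3: r5=5+3=8
after ADD r3, r3, #4: r3=8+4=12
after ADD r2, r2, #3: r2=11+3=14
CMP r2, #14  (cmp 14,14)
BLT again: not taken
halt.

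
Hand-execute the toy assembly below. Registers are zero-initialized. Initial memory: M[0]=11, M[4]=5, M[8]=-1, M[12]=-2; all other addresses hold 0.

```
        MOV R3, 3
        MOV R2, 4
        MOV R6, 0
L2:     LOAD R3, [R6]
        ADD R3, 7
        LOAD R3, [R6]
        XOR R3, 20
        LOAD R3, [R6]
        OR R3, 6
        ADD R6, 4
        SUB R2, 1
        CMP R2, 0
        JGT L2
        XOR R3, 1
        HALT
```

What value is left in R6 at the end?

16

R3=3
R2=4
R6=0
R3=M[0]=11
R3=11+7=18
R3=M[0]=11
R3=11^20=31
R3=M[0]=11
R3=11|6=15
R6=0+4=4
R2=4-1=3
CMP R2, 0  (cmp 3,0)
JGT L2: taken
R3=M[4]=5
R3=5+7=12
R3=M[4]=5
R3=5^20=17
R3=M[4]=5
R3=5|6=7
R6=4+4=8
R2=3-1=2
CMP R2, 0  (cmp 2,0)
JGT L2: taken
R3=M[8]=-1
R3=(-1)+7=6
R3=M[8]=-1
R3=(-1)^20=-21
R3=M[8]=-1
R3=(-1)|6=-1
R6=8+4=12
R2=2-1=1
CMP R2, 0  (cmp 1,0)
JGT L2: taken
R3=M[12]=-2
R3=(-2)+7=5
R3=M[12]=-2
R3=(-2)^20=-22
R3=M[12]=-2
R3=(-2)|6=-2
R6=12+4=16
R2=1-1=0
CMP R2, 0  (cmp 0,0)
JGT L2: not taken
R3=(-2)^1=-1
halt.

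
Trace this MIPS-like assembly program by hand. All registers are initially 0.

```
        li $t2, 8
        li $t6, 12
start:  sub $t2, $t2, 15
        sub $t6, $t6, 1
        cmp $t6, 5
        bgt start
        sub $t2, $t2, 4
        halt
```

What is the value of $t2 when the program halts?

-101

li $t2, 8 → $t2=8
li $t6, 12 → $t6=12
sub $t2, $t2, 15 → $t2=8-15=-7
sub $t6, $t6, 1 → $t6=12-1=11
cmp $t6, 5  (cmp 11,5)
bgt start: taken
sub $t2, $t2, 15 → $t2=(-7)-15=-22
sub $t6, $t6, 1 → $t6=11-1=10
cmp $t6, 5  (cmp 10,5)
bgt start: taken
sub $t2, $t2, 15 → $t2=(-22)-15=-37
sub $t6, $t6, 1 → $t6=10-1=9
cmp $t6, 5  (cmp 9,5)
bgt start: taken
sub $t2, $t2, 15 → $t2=(-37)-15=-52
sub $t6, $t6, 1 → $t6=9-1=8
cmp $t6, 5  (cmp 8,5)
bgt start: taken
sub $t2, $t2, 15 → $t2=(-52)-15=-67
sub $t6, $t6, 1 → $t6=8-1=7
cmp $t6, 5  (cmp 7,5)
bgt start: taken
sub $t2, $t2, 15 → $t2=(-67)-15=-82
sub $t6, $t6, 1 → $t6=7-1=6
cmp $t6, 5  (cmp 6,5)
bgt start: taken
sub $t2, $t2, 15 → $t2=(-82)-15=-97
sub $t6, $t6, 1 → $t6=6-1=5
cmp $t6, 5  (cmp 5,5)
bgt start: not taken
sub $t2, $t2, 4 → $t2=(-97)-4=-101
halt.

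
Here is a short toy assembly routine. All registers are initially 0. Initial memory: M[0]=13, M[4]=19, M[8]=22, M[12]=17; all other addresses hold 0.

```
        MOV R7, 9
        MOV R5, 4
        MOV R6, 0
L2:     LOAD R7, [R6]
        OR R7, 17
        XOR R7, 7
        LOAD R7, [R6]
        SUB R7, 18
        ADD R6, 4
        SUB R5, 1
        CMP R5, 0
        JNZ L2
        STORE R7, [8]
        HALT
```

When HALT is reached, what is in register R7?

-1

R7=9
R5=4
R6=0
R7=M[0]=13
R7=13|17=29
R7=29^7=26
R7=M[0]=13
R7=13-18=-5
R6=0+4=4
R5=4-1=3
CMP R5, 0  (cmp 3,0)
JNZ L2: taken
R7=M[4]=19
R7=19|17=19
R7=19^7=20
R7=M[4]=19
R7=19-18=1
R6=4+4=8
R5=3-1=2
CMP R5, 0  (cmp 2,0)
JNZ L2: taken
R7=M[8]=22
R7=22|17=23
R7=23^7=16
R7=M[8]=22
R7=22-18=4
R6=8+4=12
R5=2-1=1
CMP R5, 0  (cmp 1,0)
JNZ L2: taken
R7=M[12]=17
R7=17|17=17
R7=17^7=22
R7=M[12]=17
R7=17-18=-1
R6=12+4=16
R5=1-1=0
CMP R5, 0  (cmp 0,0)
JNZ L2: not taken
STORE R7, [8] → M[8]=-1
halt.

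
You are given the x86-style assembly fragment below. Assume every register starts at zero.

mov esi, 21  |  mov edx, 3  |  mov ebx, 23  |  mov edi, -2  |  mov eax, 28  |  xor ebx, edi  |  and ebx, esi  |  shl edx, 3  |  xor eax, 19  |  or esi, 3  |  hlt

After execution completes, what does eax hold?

15

esi=21
edx=3
ebx=23
edi=-2
eax=28
ebx=23^(-2)=-23
ebx=(-23)&21=1
edx=3<<3=24
eax=28^19=15
esi=21|3=23
halt.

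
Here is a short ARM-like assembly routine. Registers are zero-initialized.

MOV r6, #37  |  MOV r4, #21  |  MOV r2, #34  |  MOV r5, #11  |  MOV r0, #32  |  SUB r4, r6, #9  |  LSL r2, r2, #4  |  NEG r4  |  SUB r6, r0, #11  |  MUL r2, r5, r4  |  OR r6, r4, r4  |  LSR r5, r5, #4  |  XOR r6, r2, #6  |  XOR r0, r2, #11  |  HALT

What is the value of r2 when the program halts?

-308

MOV r6, #37 → r6=37
MOV r4, #21 → r4=21
MOV r2, #34 → r2=34
MOV r5, #11 → r5=11
MOV r0, #32 → r0=32
SUB r4, r6, #9 → r4=37-9=28
LSL r2, r2, #4 → r2=34<<4=544
NEG r4 → r4=-(28)=-28
SUB r6, r0, #11 → r6=32-11=21
MUL r2, r5, r4 → r2=11*(-28)=-308
OR r6, r4, r4 → r6=(-28)|(-28)=-28
LSR r5, r5, #4 → r5=11>>4=0
XOR r6, r2, #6 → r6=(-308)^6=-310
XOR r0, r2, #11 → r0=(-308)^11=-313
halt.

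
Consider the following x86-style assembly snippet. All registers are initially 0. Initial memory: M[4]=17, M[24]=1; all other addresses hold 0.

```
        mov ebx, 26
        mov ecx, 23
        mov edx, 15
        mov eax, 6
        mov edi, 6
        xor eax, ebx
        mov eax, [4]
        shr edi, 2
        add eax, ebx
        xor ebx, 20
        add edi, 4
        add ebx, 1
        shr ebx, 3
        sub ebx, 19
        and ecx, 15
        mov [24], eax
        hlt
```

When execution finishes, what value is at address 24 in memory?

43

after mov ebx, 26: ebx=26
after mov ecx, 23: ecx=23
after mov edx, 15: edx=15
after mov eax, 6: eax=6
after mov edi, 6: edi=6
after xor eax, ebx: eax=6^26=28
after mov eax, [4]: eax=M[4]=17
after shr edi, 2: edi=6>>2=1
after add eax, ebx: eax=17+26=43
after xor ebx, 20: ebx=26^20=14
after add edi, 4: edi=1+4=5
after add ebx, 1: ebx=14+1=15
after shr ebx, 3: ebx=15>>3=1
after sub ebx, 19: ebx=1-19=-18
after and ecx, 15: ecx=23&15=7
mov [24], eax → M[24]=43
halt.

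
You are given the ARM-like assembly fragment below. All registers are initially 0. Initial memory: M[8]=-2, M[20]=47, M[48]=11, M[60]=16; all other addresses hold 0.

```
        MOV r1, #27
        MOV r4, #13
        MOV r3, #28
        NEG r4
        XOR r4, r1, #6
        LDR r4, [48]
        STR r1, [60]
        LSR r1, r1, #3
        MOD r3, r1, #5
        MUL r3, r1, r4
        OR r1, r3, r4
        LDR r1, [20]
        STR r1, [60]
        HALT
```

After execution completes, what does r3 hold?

r1=27
r4=13
r3=28
r4=-(13)=-13
r4=27^6=29
r4=M[48]=11
STR r1, [60] → M[60]=27
r1=27>>3=3
r3=3%5=3
r3=3*11=33
r1=33|11=43
r1=M[20]=47
STR r1, [60] → M[60]=47
halt.

33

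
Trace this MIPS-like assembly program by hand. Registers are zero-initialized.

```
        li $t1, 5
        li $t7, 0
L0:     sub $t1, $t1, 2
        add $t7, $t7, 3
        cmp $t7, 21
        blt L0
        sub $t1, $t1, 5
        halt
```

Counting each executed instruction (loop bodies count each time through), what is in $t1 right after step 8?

$t1=5
$t7=0
$t1=5-2=3
$t7=0+3=3
cmp $t7, 21  (cmp 3,21)
blt L0: taken
$t1=3-2=1
$t7=3+3=6
After step 8: $t1 = 1.

1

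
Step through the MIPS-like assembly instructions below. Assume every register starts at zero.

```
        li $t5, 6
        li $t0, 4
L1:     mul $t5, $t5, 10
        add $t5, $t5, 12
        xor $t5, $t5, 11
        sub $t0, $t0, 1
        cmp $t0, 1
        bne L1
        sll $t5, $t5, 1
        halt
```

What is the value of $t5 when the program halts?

13498

after li $t5, 6: $t5=6
after li $t0, 4: $t0=4
after mul $t5, $t5, 10: $t5=6*10=60
after add $t5, $t5, 12: $t5=60+12=72
after xor $t5, $t5, 11: $t5=72^11=67
after sub $t0, $t0, 1: $t0=4-1=3
cmp $t0, 1  (cmp 3,1)
bne L1: taken
after mul $t5, $t5, 10: $t5=67*10=670
after add $t5, $t5, 12: $t5=670+12=682
after xor $t5, $t5, 11: $t5=682^11=673
after sub $t0, $t0, 1: $t0=3-1=2
cmp $t0, 1  (cmp 2,1)
bne L1: taken
after mul $t5, $t5, 10: $t5=673*10=6730
after add $t5, $t5, 12: $t5=6730+12=6742
after xor $t5, $t5, 11: $t5=6742^11=6749
after sub $t0, $t0, 1: $t0=2-1=1
cmp $t0, 1  (cmp 1,1)
bne L1: not taken
after sll $t5, $t5, 1: $t5=6749<<1=13498
halt.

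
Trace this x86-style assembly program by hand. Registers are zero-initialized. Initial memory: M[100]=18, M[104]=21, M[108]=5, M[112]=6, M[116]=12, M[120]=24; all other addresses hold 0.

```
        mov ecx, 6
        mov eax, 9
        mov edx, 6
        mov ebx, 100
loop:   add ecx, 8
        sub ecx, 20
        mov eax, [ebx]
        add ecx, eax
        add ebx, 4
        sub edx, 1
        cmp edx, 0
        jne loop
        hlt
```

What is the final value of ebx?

124

mov ecx, 6 → ecx=6
mov eax, 9 → eax=9
mov edx, 6 → edx=6
mov ebx, 100 → ebx=100
add ecx, 8 → ecx=6+8=14
sub ecx, 20 → ecx=14-20=-6
mov eax, [ebx] → eax=M[100]=18
add ecx, eax → ecx=(-6)+18=12
add ebx, 4 → ebx=100+4=104
sub edx, 1 → edx=6-1=5
cmp edx, 0  (cmp 5,0)
jne loop: taken
add ecx, 8 → ecx=12+8=20
sub ecx, 20 → ecx=20-20=0
mov eax, [ebx] → eax=M[104]=21
add ecx, eax → ecx=0+21=21
add ebx, 4 → ebx=104+4=108
sub edx, 1 → edx=5-1=4
cmp edx, 0  (cmp 4,0)
jne loop: taken
add ecx, 8 → ecx=21+8=29
sub ecx, 20 → ecx=29-20=9
mov eax, [ebx] → eax=M[108]=5
add ecx, eax → ecx=9+5=14
add ebx, 4 → ebx=108+4=112
sub edx, 1 → edx=4-1=3
cmp edx, 0  (cmp 3,0)
jne loop: taken
add ecx, 8 → ecx=14+8=22
sub ecx, 20 → ecx=22-20=2
mov eax, [ebx] → eax=M[112]=6
add ecx, eax → ecx=2+6=8
add ebx, 4 → ebx=112+4=116
sub edx, 1 → edx=3-1=2
cmp edx, 0  (cmp 2,0)
jne loop: taken
add ecx, 8 → ecx=8+8=16
sub ecx, 20 → ecx=16-20=-4
mov eax, [ebx] → eax=M[116]=12
add ecx, eax → ecx=(-4)+12=8
add ebx, 4 → ebx=116+4=120
sub edx, 1 → edx=2-1=1
cmp edx, 0  (cmp 1,0)
jne loop: taken
add ecx, 8 → ecx=8+8=16
sub ecx, 20 → ecx=16-20=-4
mov eax, [ebx] → eax=M[120]=24
add ecx, eax → ecx=(-4)+24=20
add ebx, 4 → ebx=120+4=124
sub edx, 1 → edx=1-1=0
cmp edx, 0  (cmp 0,0)
jne loop: not taken
halt.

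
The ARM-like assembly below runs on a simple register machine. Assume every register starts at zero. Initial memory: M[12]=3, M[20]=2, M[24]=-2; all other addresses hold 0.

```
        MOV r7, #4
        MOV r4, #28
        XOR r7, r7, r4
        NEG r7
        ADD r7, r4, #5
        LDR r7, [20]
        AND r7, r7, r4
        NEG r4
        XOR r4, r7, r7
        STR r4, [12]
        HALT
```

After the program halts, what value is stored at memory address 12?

after MOV r7, #4: r7=4
after MOV r4, #28: r4=28
after XOR r7, r7, r4: r7=4^28=24
after NEG r7: r7=-(24)=-24
after ADD r7, r4, #5: r7=28+5=33
after LDR r7, [20]: r7=M[20]=2
after AND r7, r7, r4: r7=2&28=0
after NEG r4: r4=-(28)=-28
after XOR r4, r7, r7: r4=0^0=0
STR r4, [12] → M[12]=0
halt.

0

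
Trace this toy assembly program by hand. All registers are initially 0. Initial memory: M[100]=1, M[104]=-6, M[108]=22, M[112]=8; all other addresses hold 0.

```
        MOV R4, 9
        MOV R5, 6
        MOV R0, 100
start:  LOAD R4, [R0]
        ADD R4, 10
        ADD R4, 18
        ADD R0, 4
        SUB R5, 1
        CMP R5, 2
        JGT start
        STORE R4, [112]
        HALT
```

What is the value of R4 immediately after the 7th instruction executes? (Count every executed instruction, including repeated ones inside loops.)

29

MOV R4, 9 → R4=9
MOV R5, 6 → R5=6
MOV R0, 100 → R0=100
LOAD R4, [R0] → R4=M[100]=1
ADD R4, 10 → R4=1+10=11
ADD R4, 18 → R4=11+18=29
ADD R0, 4 → R0=100+4=104
After step 7: R4 = 29.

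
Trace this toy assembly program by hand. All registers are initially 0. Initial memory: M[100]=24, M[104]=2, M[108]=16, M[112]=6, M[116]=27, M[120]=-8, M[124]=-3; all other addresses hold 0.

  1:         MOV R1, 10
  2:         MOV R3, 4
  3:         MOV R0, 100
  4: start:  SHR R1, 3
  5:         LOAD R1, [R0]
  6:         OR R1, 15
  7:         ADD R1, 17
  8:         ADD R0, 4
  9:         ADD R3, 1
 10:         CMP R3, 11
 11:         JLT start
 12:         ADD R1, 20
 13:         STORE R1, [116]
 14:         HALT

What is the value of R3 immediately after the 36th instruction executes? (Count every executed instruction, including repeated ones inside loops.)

MOV R1, 10 → R1=10
MOV R3, 4 → R3=4
MOV R0, 100 → R0=100
SHR R1, 3 → R1=10>>3=1
LOAD R1, [R0] → R1=M[100]=24
OR R1, 15 → R1=24|15=31
ADD R1, 17 → R1=31+17=48
ADD R0, 4 → R0=100+4=104
ADD R3, 1 → R3=4+1=5
CMP R3, 11  (cmp 5,11)
JLT start: taken
SHR R1, 3 → R1=48>>3=6
LOAD R1, [R0] → R1=M[104]=2
OR R1, 15 → R1=2|15=15
ADD R1, 17 → R1=15+17=32
ADD R0, 4 → R0=104+4=108
ADD R3, 1 → R3=5+1=6
CMP R3, 11  (cmp 6,11)
JLT start: taken
SHR R1, 3 → R1=32>>3=4
LOAD R1, [R0] → R1=M[108]=16
OR R1, 15 → R1=16|15=31
ADD R1, 17 → R1=31+17=48
ADD R0, 4 → R0=108+4=112
ADD R3, 1 → R3=6+1=7
CMP R3, 11  (cmp 7,11)
JLT start: taken
SHR R1, 3 → R1=48>>3=6
LOAD R1, [R0] → R1=M[112]=6
OR R1, 15 → R1=6|15=15
ADD R1, 17 → R1=15+17=32
ADD R0, 4 → R0=112+4=116
ADD R3, 1 → R3=7+1=8
CMP R3, 11  (cmp 8,11)
JLT start: taken
SHR R1, 3 → R1=32>>3=4
After step 36: R3 = 8.

8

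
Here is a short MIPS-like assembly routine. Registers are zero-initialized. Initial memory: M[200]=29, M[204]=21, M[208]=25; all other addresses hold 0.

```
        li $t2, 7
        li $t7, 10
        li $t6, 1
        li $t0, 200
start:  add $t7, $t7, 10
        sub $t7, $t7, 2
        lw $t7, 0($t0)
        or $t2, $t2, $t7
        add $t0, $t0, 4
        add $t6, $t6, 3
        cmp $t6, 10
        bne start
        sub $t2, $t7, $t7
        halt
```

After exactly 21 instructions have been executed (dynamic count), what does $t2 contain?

31

$t2=7
$t7=10
$t6=1
$t0=200
$t7=10+10=20
$t7=20-2=18
$t7=M[200]=29
$t2=7|29=31
$t0=200+4=204
$t6=1+3=4
cmp $t6, 10  (cmp 4,10)
bne start: taken
$t7=29+10=39
$t7=39-2=37
$t7=M[204]=21
$t2=31|21=31
$t0=204+4=208
$t6=4+3=7
cmp $t6, 10  (cmp 7,10)
bne start: taken
$t7=21+10=31
After step 21: $t2 = 31.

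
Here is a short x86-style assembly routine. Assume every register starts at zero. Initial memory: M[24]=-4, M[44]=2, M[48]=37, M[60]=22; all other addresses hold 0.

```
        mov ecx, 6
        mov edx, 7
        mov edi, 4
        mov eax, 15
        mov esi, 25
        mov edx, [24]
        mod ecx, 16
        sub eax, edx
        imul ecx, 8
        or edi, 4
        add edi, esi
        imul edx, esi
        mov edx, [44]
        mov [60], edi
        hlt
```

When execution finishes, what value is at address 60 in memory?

ecx=6
edx=7
edi=4
eax=15
esi=25
edx=M[24]=-4
ecx=6%16=6
eax=15-(-4)=19
ecx=6*8=48
edi=4|4=4
edi=4+25=29
edx=(-4)*25=-100
edx=M[44]=2
mov [60], edi → M[60]=29
halt.

29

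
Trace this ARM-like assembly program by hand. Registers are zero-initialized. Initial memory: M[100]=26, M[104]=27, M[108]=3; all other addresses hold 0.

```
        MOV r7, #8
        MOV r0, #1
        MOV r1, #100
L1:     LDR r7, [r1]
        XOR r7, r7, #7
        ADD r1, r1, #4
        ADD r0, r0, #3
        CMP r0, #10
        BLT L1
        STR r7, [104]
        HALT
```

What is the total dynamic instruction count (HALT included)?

23

after MOV r7, #8: r7=8
after MOV r0, #1: r0=1
after MOV r1, #100: r1=100
after LDR r7, [r1]: r7=M[100]=26
after XOR r7, r7, #7: r7=26^7=29
after ADD r1, r1, #4: r1=100+4=104
after ADD r0, r0, #3: r0=1+3=4
CMP r0, #10  (cmp 4,10)
BLT L1: taken
after LDR r7, [r1]: r7=M[104]=27
after XOR r7, r7, #7: r7=27^7=28
after ADD r1, r1, #4: r1=104+4=108
after ADD r0, r0, #3: r0=4+3=7
CMP r0, #10  (cmp 7,10)
BLT L1: taken
after LDR r7, [r1]: r7=M[108]=3
after XOR r7, r7, #7: r7=3^7=4
after ADD r1, r1, #4: r1=108+4=112
after ADD r0, r0, #3: r0=7+3=10
CMP r0, #10  (cmp 10,10)
BLT L1: not taken
STR r7, [104] → M[104]=4
halt.
Total executed instructions: 23.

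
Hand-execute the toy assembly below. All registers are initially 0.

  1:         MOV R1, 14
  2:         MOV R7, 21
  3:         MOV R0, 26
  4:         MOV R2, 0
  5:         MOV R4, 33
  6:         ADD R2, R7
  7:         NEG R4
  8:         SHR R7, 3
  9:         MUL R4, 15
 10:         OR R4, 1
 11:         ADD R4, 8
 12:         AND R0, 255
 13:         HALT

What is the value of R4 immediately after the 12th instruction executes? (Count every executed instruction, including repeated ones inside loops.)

R1=14
R7=21
R0=26
R2=0
R4=33
R2=0+21=21
R4=-(33)=-33
R7=21>>3=2
R4=(-33)*15=-495
R4=(-495)|1=-495
R4=(-495)+8=-487
R0=26&255=26
After step 12: R4 = -487.

-487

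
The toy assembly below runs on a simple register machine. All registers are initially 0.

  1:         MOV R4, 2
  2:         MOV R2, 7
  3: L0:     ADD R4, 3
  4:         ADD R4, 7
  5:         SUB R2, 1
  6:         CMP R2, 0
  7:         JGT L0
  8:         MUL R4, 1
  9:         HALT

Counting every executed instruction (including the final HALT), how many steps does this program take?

39

after MOV R4, 2: R4=2
after MOV R2, 7: R2=7
after ADD R4, 3: R4=2+3=5
after ADD R4, 7: R4=5+7=12
after SUB R2, 1: R2=7-1=6
CMP R2, 0  (cmp 6,0)
JGT L0: taken
after ADD R4, 3: R4=12+3=15
after ADD R4, 7: R4=15+7=22
after SUB R2, 1: R2=6-1=5
CMP R2, 0  (cmp 5,0)
JGT L0: taken
after ADD R4, 3: R4=22+3=25
after ADD R4, 7: R4=25+7=32
after SUB R2, 1: R2=5-1=4
CMP R2, 0  (cmp 4,0)
JGT L0: taken
after ADD R4, 3: R4=32+3=35
after ADD R4, 7: R4=35+7=42
after SUB R2, 1: R2=4-1=3
CMP R2, 0  (cmp 3,0)
JGT L0: taken
after ADD R4, 3: R4=42+3=45
after ADD R4, 7: R4=45+7=52
after SUB R2, 1: R2=3-1=2
CMP R2, 0  (cmp 2,0)
JGT L0: taken
after ADD R4, 3: R4=52+3=55
after ADD R4, 7: R4=55+7=62
after SUB R2, 1: R2=2-1=1
CMP R2, 0  (cmp 1,0)
JGT L0: taken
after ADD R4, 3: R4=62+3=65
after ADD R4, 7: R4=65+7=72
after SUB R2, 1: R2=1-1=0
CMP R2, 0  (cmp 0,0)
JGT L0: not taken
after MUL R4, 1: R4=72*1=72
halt.
Total executed instructions: 39.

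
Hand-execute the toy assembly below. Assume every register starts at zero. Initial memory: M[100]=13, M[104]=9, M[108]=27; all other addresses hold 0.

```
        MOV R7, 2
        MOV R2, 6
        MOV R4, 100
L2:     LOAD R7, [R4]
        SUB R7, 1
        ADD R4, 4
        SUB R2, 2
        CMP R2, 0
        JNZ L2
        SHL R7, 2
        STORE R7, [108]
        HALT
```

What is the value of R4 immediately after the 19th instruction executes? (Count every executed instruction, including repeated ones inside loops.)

112

R7=2
R2=6
R4=100
R7=M[100]=13
R7=13-1=12
R4=100+4=104
R2=6-2=4
CMP R2, 0  (cmp 4,0)
JNZ L2: taken
R7=M[104]=9
R7=9-1=8
R4=104+4=108
R2=4-2=2
CMP R2, 0  (cmp 2,0)
JNZ L2: taken
R7=M[108]=27
R7=27-1=26
R4=108+4=112
R2=2-2=0
After step 19: R4 = 112.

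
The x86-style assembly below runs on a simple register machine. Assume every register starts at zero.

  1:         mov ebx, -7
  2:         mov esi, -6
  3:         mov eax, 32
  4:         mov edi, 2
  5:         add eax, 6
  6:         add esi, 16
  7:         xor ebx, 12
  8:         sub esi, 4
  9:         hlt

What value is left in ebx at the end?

-11

after mov ebx, -7: ebx=-7
after mov esi, -6: esi=-6
after mov eax, 32: eax=32
after mov edi, 2: edi=2
after add eax, 6: eax=32+6=38
after add esi, 16: esi=(-6)+16=10
after xor ebx, 12: ebx=(-7)^12=-11
after sub esi, 4: esi=10-4=6
halt.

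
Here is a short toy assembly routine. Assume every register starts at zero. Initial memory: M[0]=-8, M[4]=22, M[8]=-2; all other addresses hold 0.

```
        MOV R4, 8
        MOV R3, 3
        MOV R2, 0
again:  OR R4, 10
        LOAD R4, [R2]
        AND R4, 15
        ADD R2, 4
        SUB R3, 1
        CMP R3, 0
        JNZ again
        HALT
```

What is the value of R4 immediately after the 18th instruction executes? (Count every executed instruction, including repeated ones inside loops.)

14

R4=8
R3=3
R2=0
R4=8|10=10
R4=M[0]=-8
R4=(-8)&15=8
R2=0+4=4
R3=3-1=2
CMP R3, 0  (cmp 2,0)
JNZ again: taken
R4=8|10=10
R4=M[4]=22
R4=22&15=6
R2=4+4=8
R3=2-1=1
CMP R3, 0  (cmp 1,0)
JNZ again: taken
R4=6|10=14
After step 18: R4 = 14.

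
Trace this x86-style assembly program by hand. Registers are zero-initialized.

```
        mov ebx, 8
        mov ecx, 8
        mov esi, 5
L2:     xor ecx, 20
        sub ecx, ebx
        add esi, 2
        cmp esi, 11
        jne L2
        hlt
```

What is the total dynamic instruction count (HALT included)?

19

ebx=8
ecx=8
esi=5
ecx=8^20=28
ecx=28-8=20
esi=5+2=7
cmp esi, 11  (cmp 7,11)
jne L2: taken
ecx=20^20=0
ecx=0-8=-8
esi=7+2=9
cmp esi, 11  (cmp 9,11)
jne L2: taken
ecx=(-8)^20=-20
ecx=(-20)-8=-28
esi=9+2=11
cmp esi, 11  (cmp 11,11)
jne L2: not taken
halt.
Total executed instructions: 19.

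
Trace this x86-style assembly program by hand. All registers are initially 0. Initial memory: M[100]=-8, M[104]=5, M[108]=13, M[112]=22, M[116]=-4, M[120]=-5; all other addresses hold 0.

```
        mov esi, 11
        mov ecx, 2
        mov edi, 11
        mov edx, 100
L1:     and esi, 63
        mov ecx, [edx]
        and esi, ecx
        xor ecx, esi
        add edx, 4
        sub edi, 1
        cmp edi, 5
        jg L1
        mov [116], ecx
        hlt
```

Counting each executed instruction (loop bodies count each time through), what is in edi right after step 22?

9

mov esi, 11 → esi=11
mov ecx, 2 → ecx=2
mov edi, 11 → edi=11
mov edx, 100 → edx=100
and esi, 63 → esi=11&63=11
mov ecx, [edx] → ecx=M[100]=-8
and esi, ecx → esi=11&(-8)=8
xor ecx, esi → ecx=(-8)^8=-16
add edx, 4 → edx=100+4=104
sub edi, 1 → edi=11-1=10
cmp edi, 5  (cmp 10,5)
jg L1: taken
and esi, 63 → esi=8&63=8
mov ecx, [edx] → ecx=M[104]=5
and esi, ecx → esi=8&5=0
xor ecx, esi → ecx=5^0=5
add edx, 4 → edx=104+4=108
sub edi, 1 → edi=10-1=9
cmp edi, 5  (cmp 9,5)
jg L1: taken
and esi, 63 → esi=0&63=0
mov ecx, [edx] → ecx=M[108]=13
After step 22: edi = 9.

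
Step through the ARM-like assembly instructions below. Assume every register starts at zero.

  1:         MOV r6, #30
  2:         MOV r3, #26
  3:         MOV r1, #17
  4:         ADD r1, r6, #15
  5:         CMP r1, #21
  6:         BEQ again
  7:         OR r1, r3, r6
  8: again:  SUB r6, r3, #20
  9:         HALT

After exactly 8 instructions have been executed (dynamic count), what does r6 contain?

after MOV r6, #30: r6=30
after MOV r3, #26: r3=26
after MOV r1, #17: r1=17
after ADD r1, r6, #15: r1=30+15=45
CMP r1, #21  (cmp 45,21)
BEQ again: not taken
after OR r1, r3, r6: r1=26|30=30
after SUB r6, r3, #20: r6=26-20=6
After step 8: r6 = 6.

6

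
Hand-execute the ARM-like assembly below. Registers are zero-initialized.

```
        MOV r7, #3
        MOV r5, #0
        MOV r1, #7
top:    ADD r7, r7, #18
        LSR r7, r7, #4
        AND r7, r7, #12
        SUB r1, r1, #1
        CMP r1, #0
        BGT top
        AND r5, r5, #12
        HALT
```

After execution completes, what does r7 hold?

r7=3
r5=0
r1=7
r7=3+18=21
r7=21>>4=1
r7=1&12=0
r1=7-1=6
CMP r1, #0  (cmp 6,0)
BGT top: taken
r7=0+18=18
r7=18>>4=1
r7=1&12=0
r1=6-1=5
CMP r1, #0  (cmp 5,0)
BGT top: taken
r7=0+18=18
r7=18>>4=1
r7=1&12=0
r1=5-1=4
CMP r1, #0  (cmp 4,0)
BGT top: taken
r7=0+18=18
r7=18>>4=1
r7=1&12=0
r1=4-1=3
CMP r1, #0  (cmp 3,0)
BGT top: taken
r7=0+18=18
r7=18>>4=1
r7=1&12=0
r1=3-1=2
CMP r1, #0  (cmp 2,0)
BGT top: taken
r7=0+18=18
r7=18>>4=1
r7=1&12=0
r1=2-1=1
CMP r1, #0  (cmp 1,0)
BGT top: taken
r7=0+18=18
r7=18>>4=1
r7=1&12=0
r1=1-1=0
CMP r1, #0  (cmp 0,0)
BGT top: not taken
r5=0&12=0
halt.

0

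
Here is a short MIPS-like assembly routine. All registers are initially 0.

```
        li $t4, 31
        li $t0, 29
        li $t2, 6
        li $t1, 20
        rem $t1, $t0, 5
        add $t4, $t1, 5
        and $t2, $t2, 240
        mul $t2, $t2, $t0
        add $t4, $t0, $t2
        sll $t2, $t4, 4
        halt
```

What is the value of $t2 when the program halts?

464

after li $t4, 31: $t4=31
after li $t0, 29: $t0=29
after li $t2, 6: $t2=6
after li $t1, 20: $t1=20
after rem $t1, $t0, 5: $t1=29%5=4
after add $t4, $t1, 5: $t4=4+5=9
after and $t2, $t2, 240: $t2=6&240=0
after mul $t2, $t2, $t0: $t2=0*29=0
after add $t4, $t0, $t2: $t4=29+0=29
after sll $t2, $t4, 4: $t2=29<<4=464
halt.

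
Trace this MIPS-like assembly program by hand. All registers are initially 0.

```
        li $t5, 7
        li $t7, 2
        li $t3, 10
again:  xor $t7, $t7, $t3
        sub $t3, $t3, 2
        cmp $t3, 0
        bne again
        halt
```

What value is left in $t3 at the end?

0

after li $t5, 7: $t5=7
after li $t7, 2: $t7=2
after li $t3, 10: $t3=10
after xor $t7, $t7, $t3: $t7=2^10=8
after sub $t3, $t3, 2: $t3=10-2=8
cmp $t3, 0  (cmp 8,0)
bne again: taken
after xor $t7, $t7, $t3: $t7=8^8=0
after sub $t3, $t3, 2: $t3=8-2=6
cmp $t3, 0  (cmp 6,0)
bne again: taken
after xor $t7, $t7, $t3: $t7=0^6=6
after sub $t3, $t3, 2: $t3=6-2=4
cmp $t3, 0  (cmp 4,0)
bne again: taken
after xor $t7, $t7, $t3: $t7=6^4=2
after sub $t3, $t3, 2: $t3=4-2=2
cmp $t3, 0  (cmp 2,0)
bne again: taken
after xor $t7, $t7, $t3: $t7=2^2=0
after sub $t3, $t3, 2: $t3=2-2=0
cmp $t3, 0  (cmp 0,0)
bne again: not taken
halt.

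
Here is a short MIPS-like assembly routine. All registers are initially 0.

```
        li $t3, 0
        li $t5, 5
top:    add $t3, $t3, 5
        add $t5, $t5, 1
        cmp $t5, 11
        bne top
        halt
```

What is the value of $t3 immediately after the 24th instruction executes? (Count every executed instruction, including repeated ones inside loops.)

after li $t3, 0: $t3=0
after li $t5, 5: $t5=5
after add $t3, $t3, 5: $t3=0+5=5
after add $t5, $t5, 1: $t5=5+1=6
cmp $t5, 11  (cmp 6,11)
bne top: taken
after add $t3, $t3, 5: $t3=5+5=10
after add $t5, $t5, 1: $t5=6+1=7
cmp $t5, 11  (cmp 7,11)
bne top: taken
after add $t3, $t3, 5: $t3=10+5=15
after add $t5, $t5, 1: $t5=7+1=8
cmp $t5, 11  (cmp 8,11)
bne top: taken
after add $t3, $t3, 5: $t3=15+5=20
after add $t5, $t5, 1: $t5=8+1=9
cmp $t5, 11  (cmp 9,11)
bne top: taken
after add $t3, $t3, 5: $t3=20+5=25
after add $t5, $t5, 1: $t5=9+1=10
cmp $t5, 11  (cmp 10,11)
bne top: taken
after add $t3, $t3, 5: $t3=25+5=30
after add $t5, $t5, 1: $t5=10+1=11
After step 24: $t3 = 30.

30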